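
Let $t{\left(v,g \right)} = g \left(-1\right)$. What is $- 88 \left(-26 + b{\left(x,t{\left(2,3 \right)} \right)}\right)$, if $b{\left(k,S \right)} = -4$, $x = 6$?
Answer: $2640$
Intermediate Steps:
$t{\left(v,g \right)} = - g$
$- 88 \left(-26 + b{\left(x,t{\left(2,3 \right)} \right)}\right) = - 88 \left(-26 - 4\right) = \left(-88\right) \left(-30\right) = 2640$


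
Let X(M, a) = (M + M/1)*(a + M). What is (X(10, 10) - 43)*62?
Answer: 22134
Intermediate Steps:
X(M, a) = 2*M*(M + a) (X(M, a) = (M + M*1)*(M + a) = (M + M)*(M + a) = (2*M)*(M + a) = 2*M*(M + a))
(X(10, 10) - 43)*62 = (2*10*(10 + 10) - 43)*62 = (2*10*20 - 43)*62 = (400 - 43)*62 = 357*62 = 22134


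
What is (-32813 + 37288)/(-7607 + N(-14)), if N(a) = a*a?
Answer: -4475/7411 ≈ -0.60383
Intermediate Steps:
N(a) = a²
(-32813 + 37288)/(-7607 + N(-14)) = (-32813 + 37288)/(-7607 + (-14)²) = 4475/(-7607 + 196) = 4475/(-7411) = 4475*(-1/7411) = -4475/7411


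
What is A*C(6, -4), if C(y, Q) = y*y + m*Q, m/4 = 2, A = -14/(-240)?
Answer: 7/30 ≈ 0.23333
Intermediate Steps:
A = 7/120 (A = -14*(-1/240) = 7/120 ≈ 0.058333)
m = 8 (m = 4*2 = 8)
C(y, Q) = y**2 + 8*Q (C(y, Q) = y*y + 8*Q = y**2 + 8*Q)
A*C(6, -4) = 7*(6**2 + 8*(-4))/120 = 7*(36 - 32)/120 = (7/120)*4 = 7/30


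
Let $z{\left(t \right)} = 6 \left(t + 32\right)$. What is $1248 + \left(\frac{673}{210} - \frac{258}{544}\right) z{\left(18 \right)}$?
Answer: $\frac{983963}{476} \approx 2067.1$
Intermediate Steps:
$z{\left(t \right)} = 192 + 6 t$ ($z{\left(t \right)} = 6 \left(32 + t\right) = 192 + 6 t$)
$1248 + \left(\frac{673}{210} - \frac{258}{544}\right) z{\left(18 \right)} = 1248 + \left(\frac{673}{210} - \frac{258}{544}\right) \left(192 + 6 \cdot 18\right) = 1248 + \left(673 \cdot \frac{1}{210} - \frac{129}{272}\right) \left(192 + 108\right) = 1248 + \left(\frac{673}{210} - \frac{129}{272}\right) 300 = 1248 + \frac{77983}{28560} \cdot 300 = 1248 + \frac{389915}{476} = \frac{983963}{476}$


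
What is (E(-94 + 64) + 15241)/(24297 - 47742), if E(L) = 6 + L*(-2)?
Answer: -15307/23445 ≈ -0.65289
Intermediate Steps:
E(L) = 6 - 2*L
(E(-94 + 64) + 15241)/(24297 - 47742) = ((6 - 2*(-94 + 64)) + 15241)/(24297 - 47742) = ((6 - 2*(-30)) + 15241)/(-23445) = ((6 + 60) + 15241)*(-1/23445) = (66 + 15241)*(-1/23445) = 15307*(-1/23445) = -15307/23445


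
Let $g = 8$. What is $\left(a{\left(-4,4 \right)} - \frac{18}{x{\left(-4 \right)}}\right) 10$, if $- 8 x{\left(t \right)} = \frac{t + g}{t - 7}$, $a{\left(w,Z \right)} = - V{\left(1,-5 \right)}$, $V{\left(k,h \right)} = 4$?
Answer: $-4000$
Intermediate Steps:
$a{\left(w,Z \right)} = -4$ ($a{\left(w,Z \right)} = \left(-1\right) 4 = -4$)
$x{\left(t \right)} = - \frac{8 + t}{8 \left(-7 + t\right)}$ ($x{\left(t \right)} = - \frac{\left(t + 8\right) \frac{1}{t - 7}}{8} = - \frac{\left(8 + t\right) \frac{1}{-7 + t}}{8} = - \frac{\frac{1}{-7 + t} \left(8 + t\right)}{8} = - \frac{8 + t}{8 \left(-7 + t\right)}$)
$\left(a{\left(-4,4 \right)} - \frac{18}{x{\left(-4 \right)}}\right) 10 = \left(-4 - \frac{18}{\frac{1}{8} \frac{1}{-7 - 4} \left(-8 - -4\right)}\right) 10 = \left(-4 - \frac{18}{\frac{1}{8} \frac{1}{-11} \left(-8 + 4\right)}\right) 10 = \left(-4 - \frac{18}{\frac{1}{8} \left(- \frac{1}{11}\right) \left(-4\right)}\right) 10 = \left(-4 - 18 \frac{1}{\frac{1}{22}}\right) 10 = \left(-4 - 396\right) 10 = \left(-400\right) 10 = -4000$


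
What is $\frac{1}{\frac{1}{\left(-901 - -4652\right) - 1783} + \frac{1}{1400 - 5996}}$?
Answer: $\frac{251248}{73} \approx 3441.8$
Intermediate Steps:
$\frac{1}{\frac{1}{\left(-901 - -4652\right) - 1783} + \frac{1}{1400 - 5996}} = \frac{1}{\frac{1}{\left(-901 + 4652\right) - 1783} + \frac{1}{-4596}} = \frac{1}{\frac{1}{3751 - 1783} - \frac{1}{4596}} = \frac{1}{\frac{1}{1968} - \frac{1}{4596}} = \frac{1}{\frac{73}{251248}} = \frac{251248}{73}$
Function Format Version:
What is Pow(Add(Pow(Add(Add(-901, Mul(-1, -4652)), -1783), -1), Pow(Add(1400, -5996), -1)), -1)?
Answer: Rational(251248, 73) ≈ 3441.8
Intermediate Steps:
Pow(Add(Pow(Add(Add(-901, Mul(-1, -4652)), -1783), -1), Pow(Add(1400, -5996), -1)), -1) = Pow(Add(Pow(Add(Add(-901, 4652), -1783), -1), Pow(-4596, -1)), -1) = Pow(Add(Pow(Add(3751, -1783), -1), Rational(-1, 4596)), -1) = Pow(Add(Pow(1968, -1), Rational(-1, 4596)), -1) = Pow(Add(Rational(1, 1968), Rational(-1, 4596)), -1) = Pow(Rational(73, 251248), -1) = Rational(251248, 73)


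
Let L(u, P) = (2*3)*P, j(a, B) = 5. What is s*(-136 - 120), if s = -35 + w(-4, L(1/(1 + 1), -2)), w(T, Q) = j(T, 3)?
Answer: 7680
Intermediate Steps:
L(u, P) = 6*P
w(T, Q) = 5
s = -30 (s = -35 + 5 = -30)
s*(-136 - 120) = -30*(-136 - 120) = -30*(-256) = 7680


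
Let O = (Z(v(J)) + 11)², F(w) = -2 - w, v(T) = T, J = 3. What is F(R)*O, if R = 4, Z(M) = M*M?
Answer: -2400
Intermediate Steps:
Z(M) = M²
O = 400 (O = (3² + 11)² = (9 + 11)² = 20² = 400)
F(R)*O = (-2 - 1*4)*400 = (-2 - 4)*400 = -6*400 = -2400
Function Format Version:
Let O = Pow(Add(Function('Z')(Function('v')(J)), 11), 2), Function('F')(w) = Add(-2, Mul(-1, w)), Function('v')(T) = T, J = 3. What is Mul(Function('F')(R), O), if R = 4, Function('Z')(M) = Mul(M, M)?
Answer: -2400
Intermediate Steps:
Function('Z')(M) = Pow(M, 2)
O = 400 (O = Pow(Add(Pow(3, 2), 11), 2) = Pow(Add(9, 11), 2) = Pow(20, 2) = 400)
Mul(Function('F')(R), O) = Mul(Add(-2, Mul(-1, 4)), 400) = Mul(Add(-2, -4), 400) = Mul(-6, 400) = -2400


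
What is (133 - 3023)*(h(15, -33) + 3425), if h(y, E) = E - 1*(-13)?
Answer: -9840450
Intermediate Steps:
h(y, E) = 13 + E (h(y, E) = E + 13 = 13 + E)
(133 - 3023)*(h(15, -33) + 3425) = (133 - 3023)*((13 - 33) + 3425) = -2890*(-20 + 3425) = -2890*3405 = -9840450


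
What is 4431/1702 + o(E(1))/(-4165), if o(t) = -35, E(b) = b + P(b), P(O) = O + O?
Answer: 528991/202538 ≈ 2.6118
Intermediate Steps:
P(O) = 2*O
E(b) = 3*b (E(b) = b + 2*b = 3*b)
4431/1702 + o(E(1))/(-4165) = 4431/1702 - 35/(-4165) = 4431*(1/1702) - 35*(-1/4165) = 4431/1702 + 1/119 = 528991/202538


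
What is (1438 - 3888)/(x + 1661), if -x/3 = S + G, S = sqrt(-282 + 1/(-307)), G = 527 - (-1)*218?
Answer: 431734100/101928307 - 36750*I*sqrt(1063141)/101928307 ≈ 4.2357 - 0.37176*I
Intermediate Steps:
G = 745 (G = 527 - 1*(-218) = 527 + 218 = 745)
S = 5*I*sqrt(1063141)/307 (S = sqrt(-282 - 1/307) = sqrt(-86575/307) = 5*I*sqrt(1063141)/307 ≈ 16.793*I)
x = -2235 - 15*I*sqrt(1063141)/307 (x = -3*(5*I*sqrt(1063141)/307 + 745) = -3*(745 + 5*I*sqrt(1063141)/307) = -2235 - 15*I*sqrt(1063141)/307 ≈ -2235.0 - 50.379*I)
(1438 - 3888)/(x + 1661) = (1438 - 3888)/((-2235 - 15*I*sqrt(1063141)/307) + 1661) = -2450/(-574 - 15*I*sqrt(1063141)/307)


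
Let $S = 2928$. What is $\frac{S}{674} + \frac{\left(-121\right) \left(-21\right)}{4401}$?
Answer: $\frac{2433127}{494379} \approx 4.9216$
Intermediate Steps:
$\frac{S}{674} + \frac{\left(-121\right) \left(-21\right)}{4401} = \frac{2928}{674} + \frac{\left(-121\right) \left(-21\right)}{4401} = 2928 \cdot \frac{1}{674} + 2541 \cdot \frac{1}{4401} = \frac{1464}{337} + \frac{847}{1467} = \frac{2433127}{494379}$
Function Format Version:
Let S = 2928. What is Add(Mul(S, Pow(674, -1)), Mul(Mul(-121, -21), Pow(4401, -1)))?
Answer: Rational(2433127, 494379) ≈ 4.9216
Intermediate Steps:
Add(Mul(S, Pow(674, -1)), Mul(Mul(-121, -21), Pow(4401, -1))) = Add(Mul(2928, Pow(674, -1)), Mul(Mul(-121, -21), Pow(4401, -1))) = Add(Mul(2928, Rational(1, 674)), Mul(2541, Rational(1, 4401))) = Add(Rational(1464, 337), Rational(847, 1467)) = Rational(2433127, 494379)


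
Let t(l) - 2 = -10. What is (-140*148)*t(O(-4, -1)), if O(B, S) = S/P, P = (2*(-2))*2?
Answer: 165760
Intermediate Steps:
P = -8 (P = -4*2 = -8)
O(B, S) = -S/8 (O(B, S) = S/(-8) = S*(-⅛) = -S/8)
t(l) = -8 (t(l) = 2 - 10 = -8)
(-140*148)*t(O(-4, -1)) = -140*148*(-8) = -20720*(-8) = 165760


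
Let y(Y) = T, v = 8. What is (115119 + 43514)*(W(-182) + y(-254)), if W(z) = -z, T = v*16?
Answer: 49176230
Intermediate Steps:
T = 128 (T = 8*16 = 128)
y(Y) = 128
(115119 + 43514)*(W(-182) + y(-254)) = (115119 + 43514)*(-1*(-182) + 128) = 158633*(182 + 128) = 158633*310 = 49176230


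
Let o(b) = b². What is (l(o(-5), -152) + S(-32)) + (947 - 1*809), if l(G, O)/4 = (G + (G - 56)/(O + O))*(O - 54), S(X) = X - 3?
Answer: -782079/38 ≈ -20581.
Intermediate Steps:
S(X) = -3 + X
l(G, O) = 4*(-54 + O)*(G + (-56 + G)/(2*O)) (l(G, O) = 4*((G + (G - 56)/(O + O))*(O - 54)) = 4*((G + (-56 + G)/((2*O)))*(-54 + O)) = 4*((G + (-56 + G)*(1/(2*O)))*(-54 + O)) = 4*((G + (-56 + G)/(2*O))*(-54 + O)) = 4*((-54 + O)*(G + (-56 + G)/(2*O))) = 4*(-54 + O)*(G + (-56 + G)/(2*O)))
(l(o(-5), -152) + S(-32)) + (947 - 1*809) = ((-112 - 214*(-5)² + 6048/(-152) - 108*(-5)²/(-152) + 4*(-5)²*(-152)) + (-3 - 32)) + (947 - 1*809) = ((-112 - 214*25 + 6048*(-1/152) - 108*25*(-1/152) + 4*25*(-152)) - 35) + (947 - 809) = ((-112 - 5350 - 756/19 + 675/38 - 15200) - 35) + 138 = (-785993/38 - 35) + 138 = -787323/38 + 138 = -782079/38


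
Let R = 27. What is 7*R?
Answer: 189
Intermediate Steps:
7*R = 7*27 = 189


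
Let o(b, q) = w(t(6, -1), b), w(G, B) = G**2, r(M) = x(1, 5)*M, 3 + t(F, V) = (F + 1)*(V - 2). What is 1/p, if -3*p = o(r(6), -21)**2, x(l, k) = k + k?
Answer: -1/110592 ≈ -9.0422e-6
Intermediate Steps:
x(l, k) = 2*k
t(F, V) = -3 + (1 + F)*(-2 + V) (t(F, V) = -3 + (F + 1)*(V - 2) = -3 + (1 + F)*(-2 + V))
r(M) = 10*M (r(M) = (2*5)*M = 10*M)
o(b, q) = 576 (o(b, q) = (-5 - 1 - 2*6 + 6*(-1))**2 = (-5 - 1 - 12 - 6)**2 = (-24)**2 = 576)
p = -110592 (p = -1/3*576**2 = -1/3*331776 = -110592)
1/p = 1/(-110592) = -1/110592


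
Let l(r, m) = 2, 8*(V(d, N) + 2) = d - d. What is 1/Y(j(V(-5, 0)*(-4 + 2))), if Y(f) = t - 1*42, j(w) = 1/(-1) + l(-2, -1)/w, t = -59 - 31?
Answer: -1/132 ≈ -0.0075758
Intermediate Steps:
V(d, N) = -2 (V(d, N) = -2 + (d - d)/8 = -2 + (⅛)*0 = -2 + 0 = -2)
t = -90
j(w) = -1 + 2/w (j(w) = 1/(-1) + 2/w = 1*(-1) + 2/w = -1 + 2/w)
Y(f) = -132 (Y(f) = -90 - 1*42 = -90 - 42 = -132)
1/Y(j(V(-5, 0)*(-4 + 2))) = 1/(-132) = -1/132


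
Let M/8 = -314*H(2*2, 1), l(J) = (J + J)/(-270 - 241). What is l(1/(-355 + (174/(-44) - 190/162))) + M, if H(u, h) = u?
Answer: -3295067936852/327932717 ≈ -10048.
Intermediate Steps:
l(J) = -2*J/511 (l(J) = (2*J)/(-511) = (2*J)*(-1/511) = -2*J/511)
M = -10048 (M = 8*(-628*2) = 8*(-314*4) = 8*(-1256) = -10048)
l(1/(-355 + (174/(-44) - 190/162))) + M = -2/(511*(-355 + (174/(-44) - 190/162))) - 10048 = -2/(511*(-355 + (174*(-1/44) - 190*1/162))) - 10048 = -2/(511*(-355 + (-87/22 - 95/81))) - 10048 = -2/(511*(-355 - 9137/1782)) - 10048 = -2/(511*(-641747/1782)) - 10048 = -2/511*(-1782/641747) - 10048 = 3564/327932717 - 10048 = -3295067936852/327932717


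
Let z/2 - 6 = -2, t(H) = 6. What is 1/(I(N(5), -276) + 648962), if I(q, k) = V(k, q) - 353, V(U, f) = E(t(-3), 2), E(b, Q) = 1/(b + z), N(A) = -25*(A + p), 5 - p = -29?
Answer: 14/9080527 ≈ 1.5418e-6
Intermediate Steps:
p = 34 (p = 5 - 1*(-29) = 5 + 29 = 34)
z = 8 (z = 12 + 2*(-2) = 12 - 4 = 8)
N(A) = -850 - 25*A (N(A) = -25*(A + 34) = -25*(34 + A) = -850 - 25*A)
E(b, Q) = 1/(8 + b) (E(b, Q) = 1/(b + 8) = 1/(8 + b))
V(U, f) = 1/14 (V(U, f) = 1/(8 + 6) = 1/14)
I(q, k) = -4941/14 (I(q, k) = 1/14 - 353 = -4941/14)
1/(I(N(5), -276) + 648962) = 1/(-4941/14 + 648962) = 1/(9080527/14) = 14/9080527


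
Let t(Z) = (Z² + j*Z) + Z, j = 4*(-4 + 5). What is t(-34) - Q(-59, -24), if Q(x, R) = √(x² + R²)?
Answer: 986 - √4057 ≈ 922.31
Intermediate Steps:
j = 4 (j = 4*1 = 4)
t(Z) = Z² + 5*Z (t(Z) = (Z² + 4*Z) + Z = Z² + 5*Z)
Q(x, R) = √(R² + x²)
t(-34) - Q(-59, -24) = -34*(5 - 34) - √((-24)² + (-59)²) = -34*(-29) - √(576 + 3481) = 986 - √4057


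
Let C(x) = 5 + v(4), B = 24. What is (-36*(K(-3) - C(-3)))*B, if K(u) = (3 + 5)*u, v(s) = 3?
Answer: 27648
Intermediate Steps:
K(u) = 8*u
C(x) = 8 (C(x) = 5 + 3 = 8)
(-36*(K(-3) - C(-3)))*B = -36*(8*(-3) - 1*8)*24 = -36*(-24 - 8)*24 = -36*(-32)*24 = 1152*24 = 27648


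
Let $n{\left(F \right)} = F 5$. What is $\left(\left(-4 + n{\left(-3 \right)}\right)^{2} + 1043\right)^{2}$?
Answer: $1971216$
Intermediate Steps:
$n{\left(F \right)} = 5 F$
$\left(\left(-4 + n{\left(-3 \right)}\right)^{2} + 1043\right)^{2} = \left(\left(-4 + 5 \left(-3\right)\right)^{2} + 1043\right)^{2} = \left(\left(-4 - 15\right)^{2} + 1043\right)^{2} = \left(\left(-19\right)^{2} + 1043\right)^{2} = \left(361 + 1043\right)^{2} = 1404^{2} = 1971216$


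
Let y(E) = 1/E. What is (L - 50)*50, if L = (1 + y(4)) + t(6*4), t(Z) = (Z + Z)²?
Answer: 225525/2 ≈ 1.1276e+5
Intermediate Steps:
t(Z) = 4*Z² (t(Z) = (2*Z)² = 4*Z²)
L = 9221/4 (L = (1 + 1/4) + 4*(6*4)² = (1 + ¼) + 4*24² = 5/4 + 4*576 = 5/4 + 2304 = 9221/4 ≈ 2305.3)
(L - 50)*50 = (9221/4 - 50)*50 = (9021/4)*50 = 225525/2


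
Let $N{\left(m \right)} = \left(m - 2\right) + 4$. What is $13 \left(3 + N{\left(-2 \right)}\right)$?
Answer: $39$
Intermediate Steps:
$N{\left(m \right)} = 2 + m$ ($N{\left(m \right)} = \left(-2 + m\right) + 4 = 2 + m$)
$13 \left(3 + N{\left(-2 \right)}\right) = 13 \left(3 + \left(2 - 2\right)\right) = 13 \left(3 + 0\right) = 13 \cdot 3 = 39$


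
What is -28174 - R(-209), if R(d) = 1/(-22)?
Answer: -619827/22 ≈ -28174.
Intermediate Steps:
R(d) = -1/22
-28174 - R(-209) = -28174 - 1*(-1/22) = -28174 + 1/22 = -619827/22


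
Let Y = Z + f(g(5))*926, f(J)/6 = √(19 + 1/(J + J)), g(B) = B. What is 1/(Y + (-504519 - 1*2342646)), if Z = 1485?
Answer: -592850/1686938554563 - 463*√1910/6747754218252 ≈ -3.5443e-7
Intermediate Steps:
f(J) = 6*√(19 + 1/(2*J)) (f(J) = 6*√(19 + 1/(J + J)) = 6*√(19 + 1/(2*J)))
Y = 1485 + 2778*√1910/5 (Y = 1485 + (3*√(76 + 2/5))*926 = 1485 + (3*√(76 + 2*(⅕)))*926 = 1485 + (3*√(76 + ⅖))*926 = 1485 + (3*√(382/5))*926 = 1485 + (3*(√1910/5))*926 = 1485 + (3*√1910/5)*926 = 1485 + 2778*√1910/5 ≈ 25767.)
1/(Y + (-504519 - 1*2342646)) = 1/((1485 + 2778*√1910/5) + (-504519 - 1*2342646)) = 1/((1485 + 2778*√1910/5) + (-504519 - 2342646)) = 1/((1485 + 2778*√1910/5) - 2847165) = 1/(-2845680 + 2778*√1910/5)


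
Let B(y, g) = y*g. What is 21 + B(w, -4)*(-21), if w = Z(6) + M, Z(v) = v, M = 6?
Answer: 1029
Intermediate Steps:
w = 12 (w = 6 + 6 = 12)
B(y, g) = g*y
21 + B(w, -4)*(-21) = 21 - 4*12*(-21) = 21 - 48*(-21) = 21 + 1008 = 1029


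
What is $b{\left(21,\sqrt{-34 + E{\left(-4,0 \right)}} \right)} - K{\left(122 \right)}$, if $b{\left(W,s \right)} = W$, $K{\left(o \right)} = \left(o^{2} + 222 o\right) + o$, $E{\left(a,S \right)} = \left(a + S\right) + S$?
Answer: $-42069$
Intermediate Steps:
$E{\left(a,S \right)} = a + 2 S$ ($E{\left(a,S \right)} = \left(S + a\right) + S = a + 2 S$)
$K{\left(o \right)} = o^{2} + 223 o$
$b{\left(21,\sqrt{-34 + E{\left(-4,0 \right)}} \right)} - K{\left(122 \right)} = 21 - 122 \left(223 + 122\right) = 21 - 122 \cdot 345 = 21 - 42090 = -42069$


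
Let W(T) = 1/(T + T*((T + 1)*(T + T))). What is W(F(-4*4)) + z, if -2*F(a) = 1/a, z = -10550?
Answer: -5733366/545 ≈ -10520.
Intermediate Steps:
F(a) = -1/(2*a)
W(T) = 1/(T + 2*T²*(1 + T)) (W(T) = 1/(T + T*((1 + T)*(2*T))) = 1/(T + T*(2*T*(1 + T))) = 1/(T + 2*T²*(1 + T)))
W(F(-4*4)) + z = 1/(((-1/(2*((-4*4)))))*(1 + 2*(-1/(2*((-4*4)))) + 2*(-1/(2*((-4*4))))²)) - 10550 = 1/(((-½/(-16)))*(1 + 2*(-½/(-16)) + 2*(-½/(-16))²)) - 10550 = 1/(((-½*(-1/16)))*(1 + 2*(-½*(-1/16)) + 2*(-½*(-1/16))²)) - 10550 = 1/((1/32)*(1 + 2*(1/32) + 2*(1/32)²)) - 10550 = 32/(1 + 1/16 + 2*(1/1024)) - 10550 = 32/(1 + 1/16 + 1/512) - 10550 = 32/(545/512) - 10550 = 32*(512/545) - 10550 = 16384/545 - 10550 = -5733366/545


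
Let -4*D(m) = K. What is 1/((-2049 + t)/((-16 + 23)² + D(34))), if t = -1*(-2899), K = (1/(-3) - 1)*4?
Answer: 151/2550 ≈ 0.059216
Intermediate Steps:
K = -16/3 (K = (1*(-⅓) - 1)*4 = (-⅓ - 1)*4 = -4/3*4 = -16/3 ≈ -5.3333)
D(m) = 4/3 (D(m) = -¼*(-16/3) = 4/3)
t = 2899
1/((-2049 + t)/((-16 + 23)² + D(34))) = 1/((-2049 + 2899)/((-16 + 23)² + 4/3)) = 1/(850/(7² + 4/3)) = 1/(850/(49 + 4/3)) = 1/(850/(151/3)) = 1/(850*(3/151)) = 1/(2550/151) = 151/2550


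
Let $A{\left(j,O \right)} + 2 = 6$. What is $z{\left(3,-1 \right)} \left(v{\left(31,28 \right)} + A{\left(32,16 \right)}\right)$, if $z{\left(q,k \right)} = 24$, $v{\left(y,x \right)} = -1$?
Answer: $72$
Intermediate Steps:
$A{\left(j,O \right)} = 4$ ($A{\left(j,O \right)} = -2 + 6 = 4$)
$z{\left(3,-1 \right)} \left(v{\left(31,28 \right)} + A{\left(32,16 \right)}\right) = 24 \left(-1 + 4\right) = 24 \cdot 3 = 72$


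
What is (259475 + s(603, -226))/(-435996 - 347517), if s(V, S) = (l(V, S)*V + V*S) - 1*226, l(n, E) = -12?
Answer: -115735/783513 ≈ -0.14771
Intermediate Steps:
s(V, S) = -226 - 12*V + S*V (s(V, S) = (-12*V + V*S) - 1*226 = (-12*V + S*V) - 226 = -226 - 12*V + S*V)
(259475 + s(603, -226))/(-435996 - 347517) = (259475 + (-226 - 12*603 - 226*603))/(-435996 - 347517) = (259475 + (-226 - 7236 - 136278))/(-783513) = (259475 - 143740)*(-1/783513) = 115735*(-1/783513) = -115735/783513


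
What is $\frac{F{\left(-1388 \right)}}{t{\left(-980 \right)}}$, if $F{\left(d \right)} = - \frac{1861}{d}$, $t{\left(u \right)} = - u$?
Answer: $\frac{1861}{1360240} \approx 0.0013681$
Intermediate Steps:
$\frac{F{\left(-1388 \right)}}{t{\left(-980 \right)}} = \frac{\left(-1861\right) \frac{1}{-1388}}{\left(-1\right) \left(-980\right)} = \frac{\left(-1861\right) \left(- \frac{1}{1388}\right)}{980} = \frac{1861}{1388} \cdot \frac{1}{980} = \frac{1861}{1360240}$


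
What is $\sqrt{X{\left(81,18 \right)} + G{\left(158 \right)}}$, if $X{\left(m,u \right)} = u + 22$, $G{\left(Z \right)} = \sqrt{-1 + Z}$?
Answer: $\sqrt{40 + \sqrt{157}} \approx 7.2478$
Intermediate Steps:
$X{\left(m,u \right)} = 22 + u$
$\sqrt{X{\left(81,18 \right)} + G{\left(158 \right)}} = \sqrt{\left(22 + 18\right) + \sqrt{-1 + 158}} = \sqrt{40 + \sqrt{157}}$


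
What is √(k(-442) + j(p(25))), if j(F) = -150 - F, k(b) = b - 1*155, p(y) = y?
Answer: 2*I*√193 ≈ 27.785*I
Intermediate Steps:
k(b) = -155 + b (k(b) = b - 155 = -155 + b)
√(k(-442) + j(p(25))) = √((-155 - 442) + (-150 - 1*25)) = √(-597 + (-150 - 25)) = √(-597 - 175) = √(-772) = 2*I*√193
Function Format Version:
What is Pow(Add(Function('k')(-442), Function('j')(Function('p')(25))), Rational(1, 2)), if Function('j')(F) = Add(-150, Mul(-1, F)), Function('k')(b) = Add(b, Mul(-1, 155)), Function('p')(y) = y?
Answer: Mul(2, I, Pow(193, Rational(1, 2))) ≈ Mul(27.785, I)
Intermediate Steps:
Function('k')(b) = Add(-155, b) (Function('k')(b) = Add(b, -155) = Add(-155, b))
Pow(Add(Function('k')(-442), Function('j')(Function('p')(25))), Rational(1, 2)) = Pow(Add(Add(-155, -442), Add(-150, Mul(-1, 25))), Rational(1, 2)) = Pow(Add(-597, Add(-150, -25)), Rational(1, 2)) = Pow(Add(-597, -175), Rational(1, 2)) = Pow(-772, Rational(1, 2)) = Mul(2, I, Pow(193, Rational(1, 2)))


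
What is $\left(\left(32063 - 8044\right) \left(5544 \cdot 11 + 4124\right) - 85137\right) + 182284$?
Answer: $1563926199$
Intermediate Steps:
$\left(\left(32063 - 8044\right) \left(5544 \cdot 11 + 4124\right) - 85137\right) + 182284 = \left(24019 \left(60984 + 4124\right) - 85137\right) + 182284 = \left(24019 \cdot 65108 - 85137\right) + 182284 = \left(1563829052 - 85137\right) + 182284 = 1563743915 + 182284 = 1563926199$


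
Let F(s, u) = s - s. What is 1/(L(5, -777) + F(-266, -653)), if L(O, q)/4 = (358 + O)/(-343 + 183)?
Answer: -40/363 ≈ -0.11019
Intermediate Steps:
F(s, u) = 0
L(O, q) = -179/20 - O/40 (L(O, q) = 4*((358 + O)/(-343 + 183)) = 4*((358 + O)/(-160)) = 4*((358 + O)*(-1/160)) = 4*(-179/80 - O/160) = -179/20 - O/40)
1/(L(5, -777) + F(-266, -653)) = 1/((-179/20 - 1/40*5) + 0) = 1/((-179/20 - ⅛) + 0) = 1/(-363/40 + 0) = 1/(-363/40) = -40/363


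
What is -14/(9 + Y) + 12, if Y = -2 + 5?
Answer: 65/6 ≈ 10.833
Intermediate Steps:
Y = 3
-14/(9 + Y) + 12 = -14/(9 + 3) + 12 = -14/12 + 12 = (1/12)*(-14) + 12 = -7/6 + 12 = 65/6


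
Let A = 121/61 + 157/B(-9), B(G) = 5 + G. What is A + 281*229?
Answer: 15692063/244 ≈ 64312.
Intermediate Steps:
A = -9093/244 (A = 121/61 + 157/(5 - 9) = 121*(1/61) + 157/(-4) = 121/61 + 157*(-¼) = 121/61 - 157/4 = -9093/244 ≈ -37.266)
A + 281*229 = -9093/244 + 281*229 = -9093/244 + 64349 = 15692063/244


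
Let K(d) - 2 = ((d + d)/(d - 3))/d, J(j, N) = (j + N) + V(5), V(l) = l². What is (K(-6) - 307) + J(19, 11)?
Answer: -2252/9 ≈ -250.22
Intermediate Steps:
J(j, N) = 25 + N + j (J(j, N) = (j + N) + 5² = (N + j) + 25 = 25 + N + j)
K(d) = 2 + 2/(-3 + d) (K(d) = 2 + ((d + d)/(d - 3))/d = 2 + ((2*d)/(-3 + d))/d = 2 + (2*d/(-3 + d))/d = 2 + 2/(-3 + d))
(K(-6) - 307) + J(19, 11) = (2*(-2 - 6)/(-3 - 6) - 307) + (25 + 11 + 19) = (2*(-8)/(-9) - 307) + 55 = (2*(-⅑)*(-8) - 307) + 55 = (16/9 - 307) + 55 = -2747/9 + 55 = -2252/9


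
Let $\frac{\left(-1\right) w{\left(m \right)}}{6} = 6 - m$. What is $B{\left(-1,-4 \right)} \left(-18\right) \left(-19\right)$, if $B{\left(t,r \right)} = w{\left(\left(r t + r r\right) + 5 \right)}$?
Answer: $38988$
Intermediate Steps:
$w{\left(m \right)} = -36 + 6 m$ ($w{\left(m \right)} = - 6 \left(6 - m\right) = -36 + 6 m$)
$B{\left(t,r \right)} = -6 + 6 r^{2} + 6 r t$ ($B{\left(t,r \right)} = -36 + 6 \left(\left(r t + r r\right) + 5\right) = -36 + 6 \left(\left(r t + r^{2}\right) + 5\right) = -36 + 6 \left(\left(r^{2} + r t\right) + 5\right) = -36 + 6 \left(5 + r^{2} + r t\right) = -36 + \left(30 + 6 r^{2} + 6 r t\right) = -6 + 6 r^{2} + 6 r t$)
$B{\left(-1,-4 \right)} \left(-18\right) \left(-19\right) = \left(-6 + 6 \left(-4\right)^{2} + 6 \left(-4\right) \left(-1\right)\right) \left(-18\right) \left(-19\right) = \left(-6 + 6 \cdot 16 + 24\right) \left(-18\right) \left(-19\right) = \left(-6 + 96 + 24\right) \left(-18\right) \left(-19\right) = 114 \left(-18\right) \left(-19\right) = \left(-2052\right) \left(-19\right) = 38988$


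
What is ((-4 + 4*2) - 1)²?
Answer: 9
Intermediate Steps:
((-4 + 4*2) - 1)² = ((-4 + 8) - 1)² = (4 - 1)² = 3² = 9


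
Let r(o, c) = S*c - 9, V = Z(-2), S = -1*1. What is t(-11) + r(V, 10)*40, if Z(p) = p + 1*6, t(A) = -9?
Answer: -769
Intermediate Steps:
S = -1
Z(p) = 6 + p (Z(p) = p + 6 = 6 + p)
V = 4 (V = 6 - 2 = 4)
r(o, c) = -9 - c (r(o, c) = -c - 9 = -9 - c)
t(-11) + r(V, 10)*40 = -9 + (-9 - 1*10)*40 = -9 + (-9 - 10)*40 = -9 - 19*40 = -9 - 760 = -769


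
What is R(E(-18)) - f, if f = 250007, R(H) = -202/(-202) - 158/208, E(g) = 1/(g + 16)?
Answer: -26000703/104 ≈ -2.5001e+5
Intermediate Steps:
E(g) = 1/(16 + g)
R(H) = 25/104 (R(H) = -202*(-1/202) - 158*1/208 = 1 - 79/104 = 25/104)
R(E(-18)) - f = 25/104 - 1*250007 = 25/104 - 250007 = -26000703/104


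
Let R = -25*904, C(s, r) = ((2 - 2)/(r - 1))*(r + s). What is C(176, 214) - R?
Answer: 22600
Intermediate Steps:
C(s, r) = 0 (C(s, r) = (0/(-1 + r))*(r + s) = 0*(r + s) = 0)
R = -22600
C(176, 214) - R = 0 - 1*(-22600) = 0 + 22600 = 22600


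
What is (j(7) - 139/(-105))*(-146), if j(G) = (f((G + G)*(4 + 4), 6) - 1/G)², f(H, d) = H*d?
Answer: -48439019768/735 ≈ -6.5903e+7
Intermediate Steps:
j(G) = (-1/G + 96*G)² (j(G) = (((G + G)*(4 + 4))*6 - 1/G)² = (((2*G)*8)*6 - 1/G)² = ((16*G)*6 - 1/G)² = (96*G - 1/G)² = (-1/G + 96*G)²)
(j(7) - 139/(-105))*(-146) = ((-1 + 96*7²)²/7² - 139/(-105))*(-146) = ((-1 + 96*49)²/49 - 139*(-1/105))*(-146) = ((-1 + 4704)²/49 + 139/105)*(-146) = ((1/49)*4703² + 139/105)*(-146) = ((1/49)*22118209 + 139/105)*(-146) = (22118209/49 + 139/105)*(-146) = (331774108/735)*(-146) = -48439019768/735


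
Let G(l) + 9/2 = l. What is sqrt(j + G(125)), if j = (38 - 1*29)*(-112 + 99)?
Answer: sqrt(14)/2 ≈ 1.8708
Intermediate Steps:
G(l) = -9/2 + l
j = -117 (j = (38 - 29)*(-13) = 9*(-13) = -117)
sqrt(j + G(125)) = sqrt(-117 + (-9/2 + 125)) = sqrt(-117 + 241/2) = sqrt(7/2) = sqrt(14)/2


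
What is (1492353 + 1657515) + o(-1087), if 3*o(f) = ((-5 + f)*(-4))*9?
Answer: 3162972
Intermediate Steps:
o(f) = 60 - 12*f (o(f) = (((-5 + f)*(-4))*9)/3 = ((20 - 4*f)*9)/3 = (180 - 36*f)/3 = 60 - 12*f)
(1492353 + 1657515) + o(-1087) = (1492353 + 1657515) + (60 - 12*(-1087)) = 3149868 + (60 + 13044) = 3149868 + 13104 = 3162972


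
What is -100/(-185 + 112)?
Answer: 100/73 ≈ 1.3699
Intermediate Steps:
-100/(-185 + 112) = -100/(-73) = -1/73*(-100) = 100/73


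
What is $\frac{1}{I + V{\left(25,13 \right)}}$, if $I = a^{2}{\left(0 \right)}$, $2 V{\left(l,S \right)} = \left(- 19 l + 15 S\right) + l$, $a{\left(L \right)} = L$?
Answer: $- \frac{2}{255} \approx -0.0078431$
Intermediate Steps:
$V{\left(l,S \right)} = - 9 l + \frac{15 S}{2}$ ($V{\left(l,S \right)} = \frac{\left(- 19 l + 15 S\right) + l}{2} = \frac{- 18 l + 15 S}{2} = - 9 l + \frac{15 S}{2}$)
$I = 0$ ($I = 0^{2} = 0$)
$\frac{1}{I + V{\left(25,13 \right)}} = \frac{1}{0 + \left(\left(-9\right) 25 + \frac{15}{2} \cdot 13\right)} = \frac{1}{0 + \left(-225 + \frac{195}{2}\right)} = \frac{1}{0 - \frac{255}{2}} = \frac{1}{- \frac{255}{2}} = - \frac{2}{255}$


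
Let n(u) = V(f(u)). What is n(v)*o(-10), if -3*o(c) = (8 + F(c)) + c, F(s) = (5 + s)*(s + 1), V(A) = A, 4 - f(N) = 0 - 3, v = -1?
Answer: -301/3 ≈ -100.33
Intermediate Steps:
f(N) = 7 (f(N) = 4 - (0 - 3) = 4 - 1*(-3) = 4 + 3 = 7)
n(u) = 7
F(s) = (1 + s)*(5 + s) (F(s) = (5 + s)*(1 + s) = (1 + s)*(5 + s))
o(c) = -13/3 - 7*c/3 - c**2/3 (o(c) = -((8 + (5 + c**2 + 6*c)) + c)/3 = -((13 + c**2 + 6*c) + c)/3 = -(13 + c**2 + 7*c)/3 = -13/3 - 7*c/3 - c**2/3)
n(v)*o(-10) = 7*(-13/3 - 7/3*(-10) - 1/3*(-10)**2) = 7*(-13/3 + 70/3 - 1/3*100) = 7*(-13/3 + 70/3 - 100/3) = 7*(-43/3) = -301/3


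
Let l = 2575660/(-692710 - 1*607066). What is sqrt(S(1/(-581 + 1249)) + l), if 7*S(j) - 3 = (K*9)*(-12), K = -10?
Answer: sqrt(49388413806361)/568652 ≈ 12.359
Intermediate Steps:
l = -643915/324944 (l = 2575660/(-692710 - 607066) = 2575660/(-1299776) = 2575660*(-1/1299776) = -643915/324944 ≈ -1.9816)
S(j) = 1083/7 (S(j) = 3/7 + (-10*9*(-12))/7 = 3/7 + (-90*(-12))/7 = 3/7 + (1/7)*1080 = 3/7 + 1080/7 = 1083/7)
sqrt(S(1/(-581 + 1249)) + l) = sqrt(1083/7 - 643915/324944) = sqrt(347406947/2274608) = sqrt(49388413806361)/568652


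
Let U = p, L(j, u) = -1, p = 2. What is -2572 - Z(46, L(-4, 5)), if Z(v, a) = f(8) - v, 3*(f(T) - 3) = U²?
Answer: -7591/3 ≈ -2530.3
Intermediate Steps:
U = 2
f(T) = 13/3 (f(T) = 3 + (⅓)*2² = 3 + (⅓)*4 = 3 + 4/3 = 13/3)
Z(v, a) = 13/3 - v
-2572 - Z(46, L(-4, 5)) = -2572 - (13/3 - 1*46) = -2572 - (13/3 - 46) = -2572 - 1*(-125/3) = -2572 + 125/3 = -7591/3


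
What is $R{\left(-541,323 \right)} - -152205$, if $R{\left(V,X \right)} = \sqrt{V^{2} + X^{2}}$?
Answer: $152205 + 37 \sqrt{290} \approx 1.5284 \cdot 10^{5}$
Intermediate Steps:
$R{\left(-541,323 \right)} - -152205 = \sqrt{\left(-541\right)^{2} + 323^{2}} - -152205 = \sqrt{292681 + 104329} + 152205 = \sqrt{397010} + 152205 = 37 \sqrt{290} + 152205 = 152205 + 37 \sqrt{290}$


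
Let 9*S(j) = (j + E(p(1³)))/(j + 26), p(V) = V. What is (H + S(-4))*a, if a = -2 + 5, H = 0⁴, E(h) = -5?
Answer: -3/22 ≈ -0.13636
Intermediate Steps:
S(j) = (-5 + j)/(9*(26 + j)) (S(j) = ((j - 5)/(j + 26))/9 = ((-5 + j)/(26 + j))/9 = (-5 + j)/(9*(26 + j)))
H = 0
a = 3
(H + S(-4))*a = (0 + (-5 - 4)/(9*(26 - 4)))*3 = (0 + (⅑)*(-9)/22)*3 = (0 + (⅑)*(1/22)*(-9))*3 = (0 - 1/22)*3 = -1/22*3 = -3/22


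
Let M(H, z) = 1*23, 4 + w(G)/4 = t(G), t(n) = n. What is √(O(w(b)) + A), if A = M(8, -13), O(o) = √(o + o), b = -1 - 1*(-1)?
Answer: √(23 + 4*I*√2) ≈ 4.8314 + 0.58542*I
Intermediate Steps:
b = 0 (b = -1 + 1 = 0)
w(G) = -16 + 4*G
M(H, z) = 23
O(o) = √2*√o (O(o) = √(2*o) = √2*√o)
A = 23
√(O(w(b)) + A) = √(√2*√(-16 + 4*0) + 23) = √(√2*√(-16 + 0) + 23) = √(√2*√(-16) + 23) = √(√2*(4*I) + 23) = √(4*I*√2 + 23) = √(23 + 4*I*√2)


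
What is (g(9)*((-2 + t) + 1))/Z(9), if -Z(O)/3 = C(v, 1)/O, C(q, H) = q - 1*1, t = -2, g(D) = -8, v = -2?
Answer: 24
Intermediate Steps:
C(q, H) = -1 + q (C(q, H) = q - 1 = -1 + q)
Z(O) = 9/O (Z(O) = -3*(-1 - 2)/O = -(-9)/O = 9/O)
(g(9)*((-2 + t) + 1))/Z(9) = (-8*((-2 - 2) + 1))/((9/9)) = (-8*(-4 + 1))/((9*(⅑))) = -8*(-3)/1 = 24*1 = 24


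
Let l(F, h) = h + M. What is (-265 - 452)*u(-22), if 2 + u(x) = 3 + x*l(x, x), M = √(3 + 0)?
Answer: -347745 + 15774*√3 ≈ -3.2042e+5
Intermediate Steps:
M = √3 ≈ 1.7320
l(F, h) = h + √3
u(x) = 1 + x*(x + √3) (u(x) = -2 + (3 + x*(x + √3)) = 1 + x*(x + √3))
(-265 - 452)*u(-22) = (-265 - 452)*(1 - 22*(-22 + √3)) = -717*(1 + (484 - 22*√3)) = -717*(485 - 22*√3) = -347745 + 15774*√3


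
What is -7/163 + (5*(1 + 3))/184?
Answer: 493/7498 ≈ 0.065751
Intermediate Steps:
-7/163 + (5*(1 + 3))/184 = -7*1/163 + (5*4)*(1/184) = -7/163 + 20*(1/184) = -7/163 + 5/46 = 493/7498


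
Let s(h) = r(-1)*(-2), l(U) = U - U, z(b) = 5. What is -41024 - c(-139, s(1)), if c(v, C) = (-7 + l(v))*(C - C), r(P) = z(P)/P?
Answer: -41024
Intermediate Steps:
r(P) = 5/P
l(U) = 0
s(h) = 10 (s(h) = (5/(-1))*(-2) = (5*(-1))*(-2) = -5*(-2) = 10)
c(v, C) = 0 (c(v, C) = (-7 + 0)*(C - C) = -7*0 = 0)
-41024 - c(-139, s(1)) = -41024 - 1*0 = -41024 + 0 = -41024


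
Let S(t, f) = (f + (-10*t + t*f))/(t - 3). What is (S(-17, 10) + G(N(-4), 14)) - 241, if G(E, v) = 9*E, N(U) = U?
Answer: -555/2 ≈ -277.50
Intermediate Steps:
S(t, f) = (f - 10*t + f*t)/(-3 + t) (S(t, f) = (f + (-10*t + f*t))/(-3 + t) = (f - 10*t + f*t)/(-3 + t))
(S(-17, 10) + G(N(-4), 14)) - 241 = ((10 - 10*(-17) + 10*(-17))/(-3 - 17) + 9*(-4)) - 241 = ((10 + 170 - 170)/(-20) - 36) - 241 = (-1/20*10 - 36) - 241 = (-½ - 36) - 241 = -73/2 - 241 = -555/2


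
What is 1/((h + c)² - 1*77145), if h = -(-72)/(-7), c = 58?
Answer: -49/3668549 ≈ -1.3357e-5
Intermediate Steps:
h = -72/7 (h = -(-72)*(-1)/7 = -12*6/7 = -72/7 ≈ -10.286)
1/((h + c)² - 1*77145) = 1/((-72/7 + 58)² - 1*77145) = 1/((334/7)² - 77145) = 1/(111556/49 - 77145) = 1/(-3668549/49) = -49/3668549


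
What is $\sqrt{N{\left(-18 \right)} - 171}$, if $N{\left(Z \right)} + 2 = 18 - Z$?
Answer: $i \sqrt{137} \approx 11.705 i$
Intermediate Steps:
$N{\left(Z \right)} = 16 - Z$ ($N{\left(Z \right)} = -2 - \left(-18 + Z\right) = 16 - Z$)
$\sqrt{N{\left(-18 \right)} - 171} = \sqrt{\left(16 - -18\right) - 171} = \sqrt{\left(16 + 18\right) - 171} = \sqrt{34 - 171} = \sqrt{-137} = i \sqrt{137}$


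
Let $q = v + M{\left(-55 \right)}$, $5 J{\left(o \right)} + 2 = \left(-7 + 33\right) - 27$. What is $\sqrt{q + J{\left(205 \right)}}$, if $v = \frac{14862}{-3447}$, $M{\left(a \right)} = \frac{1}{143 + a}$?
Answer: $\frac{i \sqrt{313112392890}}{252780} \approx 2.2136 i$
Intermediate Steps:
$J{\left(o \right)} = - \frac{3}{5}$ ($J{\left(o \right)} = - \frac{2}{5} + \frac{\left(-7 + 33\right) - 27}{5} = - \frac{2}{5} + \frac{26 - 27}{5} = - \frac{2}{5} + \frac{1}{5} \left(-1\right) = - \frac{2}{5} - \frac{1}{5} = - \frac{3}{5}$)
$v = - \frac{4954}{1149}$ ($v = 14862 \left(- \frac{1}{3447}\right) = - \frac{4954}{1149} \approx -4.3116$)
$q = - \frac{434803}{101112}$ ($q = - \frac{4954}{1149} + \frac{1}{143 - 55} = - \frac{4954}{1149} + \frac{1}{88} = - \frac{434803}{101112} \approx -4.3002$)
$\sqrt{q + J{\left(205 \right)}} = \sqrt{- \frac{434803}{101112} - \frac{3}{5}} = \sqrt{- \frac{2477351}{505560}} = \frac{i \sqrt{313112392890}}{252780}$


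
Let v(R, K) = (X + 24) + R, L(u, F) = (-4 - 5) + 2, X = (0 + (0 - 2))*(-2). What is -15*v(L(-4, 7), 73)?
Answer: -315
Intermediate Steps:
X = 4 (X = (0 - 2)*(-2) = -2*(-2) = 4)
L(u, F) = -7 (L(u, F) = -9 + 2 = -7)
v(R, K) = 28 + R (v(R, K) = (4 + 24) + R = 28 + R)
-15*v(L(-4, 7), 73) = -15*(28 - 7) = -15*21 = -315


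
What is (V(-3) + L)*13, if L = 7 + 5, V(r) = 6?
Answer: 234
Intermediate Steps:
L = 12
(V(-3) + L)*13 = (6 + 12)*13 = 18*13 = 234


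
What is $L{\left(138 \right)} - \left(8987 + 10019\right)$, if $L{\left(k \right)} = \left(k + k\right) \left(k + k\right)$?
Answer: $57170$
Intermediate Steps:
$L{\left(k \right)} = 4 k^{2}$ ($L{\left(k \right)} = 2 k 2 k = 4 k^{2}$)
$L{\left(138 \right)} - \left(8987 + 10019\right) = 4 \cdot 138^{2} - \left(8987 + 10019\right) = 4 \cdot 19044 - 19006 = 76176 - 19006 = 57170$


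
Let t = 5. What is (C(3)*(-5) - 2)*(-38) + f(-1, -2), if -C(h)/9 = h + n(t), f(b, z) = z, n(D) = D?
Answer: -13606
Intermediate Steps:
C(h) = -45 - 9*h (C(h) = -9*(h + 5) = -9*(5 + h) = -45 - 9*h)
(C(3)*(-5) - 2)*(-38) + f(-1, -2) = ((-45 - 9*3)*(-5) - 2)*(-38) - 2 = ((-45 - 27)*(-5) - 2)*(-38) - 2 = (-72*(-5) - 2)*(-38) - 2 = (360 - 2)*(-38) - 2 = 358*(-38) - 2 = -13604 - 2 = -13606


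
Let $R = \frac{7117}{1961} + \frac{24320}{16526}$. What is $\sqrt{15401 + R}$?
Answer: $\frac{\sqrt{4045045680896331182}}{16203743} \approx 124.12$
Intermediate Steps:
$R = \frac{82653531}{16203743}$ ($R = 7117 \cdot \frac{1}{1961} + 24320 \cdot \frac{1}{16526} = \frac{7117}{1961} + \frac{12160}{8263} = \frac{82653531}{16203743} \approx 5.1009$)
$\sqrt{15401 + R} = \sqrt{15401 + \frac{82653531}{16203743}} = \sqrt{\frac{249636499474}{16203743}} = \frac{\sqrt{4045045680896331182}}{16203743}$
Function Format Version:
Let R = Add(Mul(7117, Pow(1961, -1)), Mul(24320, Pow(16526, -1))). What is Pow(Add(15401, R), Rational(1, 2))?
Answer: Mul(Rational(1, 16203743), Pow(4045045680896331182, Rational(1, 2))) ≈ 124.12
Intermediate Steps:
R = Rational(82653531, 16203743) (R = Add(Mul(7117, Rational(1, 1961)), Mul(24320, Rational(1, 16526))) = Add(Rational(7117, 1961), Rational(12160, 8263)) = Rational(82653531, 16203743) ≈ 5.1009)
Pow(Add(15401, R), Rational(1, 2)) = Pow(Add(15401, Rational(82653531, 16203743)), Rational(1, 2)) = Pow(Rational(249636499474, 16203743), Rational(1, 2)) = Mul(Rational(1, 16203743), Pow(4045045680896331182, Rational(1, 2)))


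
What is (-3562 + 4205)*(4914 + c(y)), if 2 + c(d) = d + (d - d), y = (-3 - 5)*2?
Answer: 3148128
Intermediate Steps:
y = -16 (y = -8*2 = -16)
c(d) = -2 + d (c(d) = -2 + (d + (d - d)) = -2 + (d + 0) = -2 + d)
(-3562 + 4205)*(4914 + c(y)) = (-3562 + 4205)*(4914 + (-2 - 16)) = 643*(4914 - 18) = 643*4896 = 3148128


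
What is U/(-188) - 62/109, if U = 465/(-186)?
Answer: -22767/40984 ≈ -0.55551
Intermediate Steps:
U = -5/2 (U = 465*(-1/186) = -5/2 ≈ -2.5000)
U/(-188) - 62/109 = -5/2/(-188) - 62/109 = -5/2*(-1/188) - 62*1/109 = 5/376 - 62/109 = -22767/40984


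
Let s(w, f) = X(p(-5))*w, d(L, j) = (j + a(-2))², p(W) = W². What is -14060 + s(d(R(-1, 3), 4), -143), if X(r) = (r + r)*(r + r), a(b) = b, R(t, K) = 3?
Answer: -4060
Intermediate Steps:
d(L, j) = (-2 + j)² (d(L, j) = (j - 2)² = (-2 + j)²)
X(r) = 4*r² (X(r) = (2*r)*(2*r) = 4*r²)
s(w, f) = 2500*w (s(w, f) = (4*((-5)²)²)*w = (4*25²)*w = (4*625)*w = 2500*w)
-14060 + s(d(R(-1, 3), 4), -143) = -14060 + 2500*(-2 + 4)² = -14060 + 2500*2² = -14060 + 2500*4 = -14060 + 10000 = -4060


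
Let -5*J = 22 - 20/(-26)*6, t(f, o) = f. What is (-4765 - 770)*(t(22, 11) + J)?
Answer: -1199988/13 ≈ -92307.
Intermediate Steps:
J = -346/65 (J = -(22 - 20/(-26)*6)/5 = -(22 - 20*(-1/26)*6)/5 = -(22 + (10/13)*6)/5 = -(22 + 60/13)/5 = -⅕*346/13 = -346/65 ≈ -5.3231)
(-4765 - 770)*(t(22, 11) + J) = (-4765 - 770)*(22 - 346/65) = -5535*1084/65 = -1199988/13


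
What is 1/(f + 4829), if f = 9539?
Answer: 1/14368 ≈ 6.9599e-5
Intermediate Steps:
1/(f + 4829) = 1/(9539 + 4829) = 1/14368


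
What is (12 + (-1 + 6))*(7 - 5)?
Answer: 34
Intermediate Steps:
(12 + (-1 + 6))*(7 - 5) = (12 + 5)*2 = 17*2 = 34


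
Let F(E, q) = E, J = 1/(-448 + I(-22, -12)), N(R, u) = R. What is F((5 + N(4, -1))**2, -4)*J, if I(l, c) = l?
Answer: -81/470 ≈ -0.17234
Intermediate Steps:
J = -1/470 (J = 1/(-448 - 22) = 1/(-470) = -1/470 ≈ -0.0021277)
F((5 + N(4, -1))**2, -4)*J = (5 + 4)**2*(-1/470) = 9**2*(-1/470) = 81*(-1/470) = -81/470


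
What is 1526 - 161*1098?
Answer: -175252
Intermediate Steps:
1526 - 161*1098 = 1526 - 176778 = -175252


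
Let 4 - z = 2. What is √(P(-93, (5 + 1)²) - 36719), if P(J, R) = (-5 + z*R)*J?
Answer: 5*I*√1718 ≈ 207.24*I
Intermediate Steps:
z = 2 (z = 4 - 1*2 = 4 - 2 = 2)
P(J, R) = J*(-5 + 2*R) (P(J, R) = (-5 + 2*R)*J = J*(-5 + 2*R))
√(P(-93, (5 + 1)²) - 36719) = √(-93*(-5 + 2*(5 + 1)²) - 36719) = √(-93*(-5 + 2*6²) - 36719) = √(-93*(-5 + 2*36) - 36719) = √(-93*(-5 + 72) - 36719) = √(-93*67 - 36719) = √(-6231 - 36719) = √(-42950) = 5*I*√1718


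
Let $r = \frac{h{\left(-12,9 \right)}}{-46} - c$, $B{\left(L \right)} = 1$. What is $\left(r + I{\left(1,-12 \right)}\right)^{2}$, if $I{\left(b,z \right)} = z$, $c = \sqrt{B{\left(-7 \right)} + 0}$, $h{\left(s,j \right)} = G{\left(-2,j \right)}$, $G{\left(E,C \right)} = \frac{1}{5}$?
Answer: $\frac{8946081}{52900} \approx 169.11$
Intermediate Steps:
$G{\left(E,C \right)} = \frac{1}{5}$
$h{\left(s,j \right)} = \frac{1}{5}$
$c = 1$ ($c = \sqrt{1 + 0} = \sqrt{1} = 1$)
$r = - \frac{231}{230}$ ($r = \frac{1}{5 \left(-46\right)} - 1 = \frac{1}{5} \left(- \frac{1}{46}\right) - 1 = - \frac{1}{230} - 1 = - \frac{231}{230} \approx -1.0043$)
$\left(r + I{\left(1,-12 \right)}\right)^{2} = \left(- \frac{231}{230} - 12\right)^{2} = \left(- \frac{2991}{230}\right)^{2} = \frac{8946081}{52900}$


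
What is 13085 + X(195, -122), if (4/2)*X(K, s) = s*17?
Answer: 12048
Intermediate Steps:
X(K, s) = 17*s/2 (X(K, s) = (s*17)/2 = (17*s)/2 = 17*s/2)
13085 + X(195, -122) = 13085 + (17/2)*(-122) = 13085 - 1037 = 12048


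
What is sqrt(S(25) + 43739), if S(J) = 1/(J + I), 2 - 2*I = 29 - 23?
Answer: sqrt(23137954)/23 ≈ 209.14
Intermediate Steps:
I = -2 (I = 1 - (29 - 23)/2 = 1 - 1/2*6 = 1 - 3 = -2)
S(J) = 1/(-2 + J) (S(J) = 1/(J - 2) = 1/(-2 + J))
sqrt(S(25) + 43739) = sqrt(1/(-2 + 25) + 43739) = sqrt(1/23 + 43739) = sqrt(1005998/23) = sqrt(23137954)/23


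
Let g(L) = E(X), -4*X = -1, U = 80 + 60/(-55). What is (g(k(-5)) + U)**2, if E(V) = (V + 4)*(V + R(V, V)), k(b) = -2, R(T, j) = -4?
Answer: 122832889/30976 ≈ 3965.4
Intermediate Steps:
U = 868/11 (U = 80 + 60*(-1/55) = 80 - 12/11 = 868/11 ≈ 78.909)
X = 1/4 (X = -1/4*(-1) = 1/4 ≈ 0.25000)
E(V) = (-4 + V)*(4 + V) (E(V) = (V + 4)*(V - 4) = (4 + V)*(-4 + V) = (-4 + V)*(4 + V))
g(L) = -255/16 (g(L) = -16 + (1/4)**2 = -16 + 1/16 = -255/16)
(g(k(-5)) + U)**2 = (-255/16 + 868/11)**2 = (11083/176)**2 = 122832889/30976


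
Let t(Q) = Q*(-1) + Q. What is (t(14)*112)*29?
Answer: 0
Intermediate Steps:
t(Q) = 0 (t(Q) = -Q + Q = 0)
(t(14)*112)*29 = (0*112)*29 = 0*29 = 0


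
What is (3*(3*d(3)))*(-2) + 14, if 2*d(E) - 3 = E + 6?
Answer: -94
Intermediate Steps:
d(E) = 9/2 + E/2 (d(E) = 3/2 + (E + 6)/2 = 3/2 + (6 + E)/2 = 3/2 + (3 + E/2) = 9/2 + E/2)
(3*(3*d(3)))*(-2) + 14 = (3*(3*(9/2 + (1/2)*3)))*(-2) + 14 = (3*(3*(9/2 + 3/2)))*(-2) + 14 = (3*(3*6))*(-2) + 14 = (3*18)*(-2) + 14 = 54*(-2) + 14 = -108 + 14 = -94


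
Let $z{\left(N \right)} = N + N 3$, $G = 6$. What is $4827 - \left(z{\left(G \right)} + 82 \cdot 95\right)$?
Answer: $-2987$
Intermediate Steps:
$z{\left(N \right)} = 4 N$ ($z{\left(N \right)} = N + 3 N = 4 N$)
$4827 - \left(z{\left(G \right)} + 82 \cdot 95\right) = 4827 - \left(4 \cdot 6 + 82 \cdot 95\right) = 4827 - \left(24 + 7790\right) = 4827 - 7814 = -2987$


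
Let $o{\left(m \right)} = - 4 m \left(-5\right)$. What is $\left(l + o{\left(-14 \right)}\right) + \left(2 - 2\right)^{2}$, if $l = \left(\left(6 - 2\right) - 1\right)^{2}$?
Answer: $-271$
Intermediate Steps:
$o{\left(m \right)} = 20 m$
$l = 9$ ($l = \left(4 - 1\right)^{2} = 3^{2} = 9$)
$\left(l + o{\left(-14 \right)}\right) + \left(2 - 2\right)^{2} = \left(9 + 20 \left(-14\right)\right) + \left(2 - 2\right)^{2} = \left(9 - 280\right) + 0^{2} = -271 + 0 = -271$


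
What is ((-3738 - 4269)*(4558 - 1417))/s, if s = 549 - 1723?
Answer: 25149987/1174 ≈ 21422.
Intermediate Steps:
s = -1174
((-3738 - 4269)*(4558 - 1417))/s = ((-3738 - 4269)*(4558 - 1417))/(-1174) = -8007*3141*(-1/1174) = -25149987*(-1/1174) = 25149987/1174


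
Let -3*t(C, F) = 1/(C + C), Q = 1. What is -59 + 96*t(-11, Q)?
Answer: -633/11 ≈ -57.545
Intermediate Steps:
t(C, F) = -1/(6*C) (t(C, F) = -1/(3*(C + C)) = -1/(2*C)/3 = -1/(6*C))
-59 + 96*t(-11, Q) = -59 + 96*(-⅙/(-11)) = -59 + 96*(-⅙*(-1/11)) = -59 + 96*(1/66) = -59 + 16/11 = -633/11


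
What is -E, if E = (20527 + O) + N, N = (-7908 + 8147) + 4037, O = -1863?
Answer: -22940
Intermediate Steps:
N = 4276 (N = 239 + 4037 = 4276)
E = 22940 (E = (20527 - 1863) + 4276 = 18664 + 4276 = 22940)
-E = -1*22940 = -22940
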